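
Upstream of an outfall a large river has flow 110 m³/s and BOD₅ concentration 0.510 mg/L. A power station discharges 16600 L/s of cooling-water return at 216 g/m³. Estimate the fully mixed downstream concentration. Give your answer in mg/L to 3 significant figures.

16600 L/s = 16.6 m³/s.
By mass balance at complete mixing, C = (16.6·216 + 110·0.51) / (16.6 + 110) = 3642/126.6 = 28.77 mg/L.

28.8 mg/L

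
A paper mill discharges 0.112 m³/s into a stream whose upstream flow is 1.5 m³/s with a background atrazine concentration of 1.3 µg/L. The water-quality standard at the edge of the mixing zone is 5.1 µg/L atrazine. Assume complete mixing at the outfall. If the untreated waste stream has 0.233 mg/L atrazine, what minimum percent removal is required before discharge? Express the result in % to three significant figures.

1.3 µg/L = 0.0013 mg/L.
5.1 µg/L = 0.0051 mg/L.
Mass balance: 0.0051·1.612 = 0.112·Cₑ + 1.5·0.0013.
Cₑ = (0.008221 − 0.00195) / 0.112 = 0.05599 mg/L.
Required removal = 1 − 0.05599/0.233 = 75.97 %.

76.0 %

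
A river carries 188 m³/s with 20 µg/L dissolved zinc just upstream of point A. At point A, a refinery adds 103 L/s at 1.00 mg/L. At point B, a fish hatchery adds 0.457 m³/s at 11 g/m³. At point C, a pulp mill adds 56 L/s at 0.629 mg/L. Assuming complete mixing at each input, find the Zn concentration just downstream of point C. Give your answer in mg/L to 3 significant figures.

0.0473 mg/L

20 µg/L = 0.02 mg/L.
103 L/s = 0.103 m³/s.
After input A: C = (188·0.02 + 0.103·1) / 188.1 = 0.02054 mg/L.
After input B: C = (188.1·0.02054 + 0.457·11) / 188.6 = 0.04715 mg/L.
56 L/s = 0.056 m³/s.
After input C: C = (188.6·0.04715 + 0.056·0.629) / 188.6 = 0.04732 mg/L.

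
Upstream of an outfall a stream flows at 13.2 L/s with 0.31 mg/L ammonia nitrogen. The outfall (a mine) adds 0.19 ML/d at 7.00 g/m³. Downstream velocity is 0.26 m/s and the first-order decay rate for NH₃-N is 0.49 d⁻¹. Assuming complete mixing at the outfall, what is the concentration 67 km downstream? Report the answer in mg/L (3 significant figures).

0.293 mg/L

0.19 ML/d = 0.002199 m³/s.
13.2 L/s = 0.0132 m³/s.
After complete mixing, C₀ = (0.002199·7 + 0.0132·0.31) / 0.0154 = 1.265 mg/L.
Travel time t = 6.7e+04 m / 0.26 m/s = 2.577e+05 s = 2.983 d.
C = 1.265·exp(−0.49·2.983) = 1.265·0.2319 = 0.2934 mg/L.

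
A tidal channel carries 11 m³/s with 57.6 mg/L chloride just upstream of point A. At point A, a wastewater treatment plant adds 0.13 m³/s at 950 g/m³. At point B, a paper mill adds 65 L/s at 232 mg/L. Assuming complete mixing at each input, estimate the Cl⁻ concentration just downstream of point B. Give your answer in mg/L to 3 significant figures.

69.0 mg/L

After input A: C = (11·57.6 + 0.13·950) / 11.13 = 68.02 mg/L.
65 L/s = 0.065 m³/s.
After input B: C = (11.13·68.02 + 0.065·232) / 11.2 = 68.98 mg/L.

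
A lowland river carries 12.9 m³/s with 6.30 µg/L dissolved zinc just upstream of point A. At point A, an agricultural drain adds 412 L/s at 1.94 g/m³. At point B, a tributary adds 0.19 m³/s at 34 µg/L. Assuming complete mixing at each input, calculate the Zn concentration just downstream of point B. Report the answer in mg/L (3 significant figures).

6.30 µg/L = 0.0063 mg/L.
412 L/s = 0.412 m³/s.
After input A: C = (12.9·0.0063 + 0.412·1.94) / 13.31 = 0.06615 mg/L.
34 µg/L = 0.034 mg/L.
After input B: C = (13.31·0.06615 + 0.19·0.034) / 13.5 = 0.06569 mg/L.

0.0657 mg/L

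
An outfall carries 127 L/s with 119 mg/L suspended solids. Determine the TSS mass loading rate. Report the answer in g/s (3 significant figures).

127 L/s = 0.127 m³/s.
Mass flux = Q·C = 0.127 m³/s × 119 g/m³ = 15.11 g/s.

15.1 g/s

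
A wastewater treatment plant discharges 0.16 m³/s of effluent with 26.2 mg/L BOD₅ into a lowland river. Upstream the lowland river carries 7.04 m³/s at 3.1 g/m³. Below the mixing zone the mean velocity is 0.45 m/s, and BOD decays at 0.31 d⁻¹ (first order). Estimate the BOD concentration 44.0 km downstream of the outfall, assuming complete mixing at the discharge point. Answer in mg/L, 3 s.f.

After complete mixing, C₀ = (0.16·26.2 + 7.04·3.1) / 7.2 = 3.613 mg/L.
Travel time t = 4.4e+04 m / 0.45 m/s = 9.778e+04 s = 1.132 d.
C = 3.613·exp(−0.31·1.132) = 3.613·0.7041 = 2.544 mg/L.

2.54 mg/L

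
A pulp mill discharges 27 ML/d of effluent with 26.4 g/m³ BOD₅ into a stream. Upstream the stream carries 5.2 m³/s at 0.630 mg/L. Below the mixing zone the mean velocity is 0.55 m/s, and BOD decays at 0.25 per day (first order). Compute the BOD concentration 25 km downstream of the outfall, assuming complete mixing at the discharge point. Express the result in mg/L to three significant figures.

27 ML/d = 0.3125 m³/s.
After complete mixing, C₀ = (0.3125·26.4 + 5.2·0.63) / 5.513 = 2.091 mg/L.
Travel time t = 2.5e+04 m / 0.55 m/s = 4.545e+04 s = 0.5261 d.
C = 2.091·exp(−0.25·0.5261) = 2.091·0.8768 = 1.833 mg/L.

1.83 mg/L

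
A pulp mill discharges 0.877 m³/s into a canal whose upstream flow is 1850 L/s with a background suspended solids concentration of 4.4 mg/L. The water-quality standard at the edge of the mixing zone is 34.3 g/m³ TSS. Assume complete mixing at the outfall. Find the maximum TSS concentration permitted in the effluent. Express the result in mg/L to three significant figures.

97.4 mg/L

1850 L/s = 1.85 m³/s.
Mass balance: 34.3·2.727 = 0.877·Cₑ + 1.85·4.4.
Cₑ = (93.54 − 8.14) / 0.877 = 97.37 mg/L.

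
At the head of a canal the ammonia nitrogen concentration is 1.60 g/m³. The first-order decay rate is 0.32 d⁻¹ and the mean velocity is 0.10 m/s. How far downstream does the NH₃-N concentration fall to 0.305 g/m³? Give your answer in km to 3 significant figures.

44.8 km

From C = C₀·e^(−kt), t = ln(C₀/C)/k = ln(1.60/0.305)/0.32 = 1.657/0.32 = 5.18 d.
Distance = v·t = 0.10 m/s × 4.475e+05 s = 4.475e+04 m = 44.75 km.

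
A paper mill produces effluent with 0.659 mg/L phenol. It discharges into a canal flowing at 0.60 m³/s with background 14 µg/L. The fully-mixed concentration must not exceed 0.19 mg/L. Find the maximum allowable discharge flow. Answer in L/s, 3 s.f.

225 L/s

14 µg/L = 0.014 mg/L.
Mass balance at complete mixing: C_std·(Q_w + Q_r) = Q_w·C_e + Q_r·C_b.
Rearranging, Q_w = Q_r·(C_std − C_b)/(C_e − C_std) = 0.60·(0.19 − 0.014) / (0.659 − 0.19) = 0.2252 m³/s.
= 225.2 L/s.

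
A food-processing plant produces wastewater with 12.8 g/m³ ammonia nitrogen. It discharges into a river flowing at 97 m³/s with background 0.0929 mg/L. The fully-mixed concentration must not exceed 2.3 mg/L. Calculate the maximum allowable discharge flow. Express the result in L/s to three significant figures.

Mass balance at complete mixing: C_std·(Q_w + Q_r) = Q_w·C_e + Q_r·C_b.
Rearranging, Q_w = Q_r·(C_std − C_b)/(C_e − C_std) = 97·(2.3 − 0.0929) / (12.8 − 2.3) = 20.39 m³/s.
= 2.039e+04 L/s.

20400 L/s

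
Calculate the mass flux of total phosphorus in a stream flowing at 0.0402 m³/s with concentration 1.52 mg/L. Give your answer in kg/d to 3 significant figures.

5.28 kg/d

Mass flux = Q·C = 0.0402 m³/s × 1.52 g/m³ = 0.0611 g/s.
= 0.0611 g/s × 86.4 = 5.279 kg/d.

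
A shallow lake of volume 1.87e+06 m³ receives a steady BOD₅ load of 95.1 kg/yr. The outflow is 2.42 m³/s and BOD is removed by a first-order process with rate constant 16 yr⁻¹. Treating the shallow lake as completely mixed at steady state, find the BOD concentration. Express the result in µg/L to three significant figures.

Outflow Q = 2.42 m³/s × 3.156e+07 s/yr = 7.637e+07 m³/yr.
Steady-state CSTR mass balance: W = Q·C + k·V·C, so C = W/(Q + kV).
Q + kV = 7.637e+07 + 16·1.87e+06 = 1.063e+08 m³/yr.
C = 95.1/1.063e+08 = 8.947e-07 kg/m³ = 0.0008947 mg/L = 0.8947 µg/L.

0.895 µg/L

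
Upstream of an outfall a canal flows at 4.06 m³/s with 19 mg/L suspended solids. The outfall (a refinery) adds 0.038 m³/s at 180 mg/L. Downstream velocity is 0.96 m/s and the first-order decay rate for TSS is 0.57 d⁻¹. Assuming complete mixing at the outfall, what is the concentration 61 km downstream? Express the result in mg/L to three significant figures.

13.5 mg/L

After complete mixing, C₀ = (0.038·180 + 4.06·19) / 4.098 = 20.49 mg/L.
Travel time t = 6.1e+04 m / 0.96 m/s = 6.354e+04 s = 0.7354 d.
C = 20.49·exp(−0.57·0.7354) = 20.49·0.6576 = 13.48 mg/L.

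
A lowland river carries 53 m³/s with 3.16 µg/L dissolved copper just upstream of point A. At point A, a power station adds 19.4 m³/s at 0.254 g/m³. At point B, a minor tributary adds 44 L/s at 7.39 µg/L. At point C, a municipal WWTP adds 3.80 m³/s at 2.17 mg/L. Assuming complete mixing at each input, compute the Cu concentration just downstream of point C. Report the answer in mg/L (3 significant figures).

0.175 mg/L

3.16 µg/L = 0.00316 mg/L.
After input A: C = (53·0.00316 + 19.4·0.254) / 72.4 = 0.07037 mg/L.
44 L/s = 0.044 m³/s.
7.39 µg/L = 0.00739 mg/L.
After input B: C = (72.4·0.07037 + 0.044·0.00739) / 72.44 = 0.07034 mg/L.
After input C: C = (72.44·0.07034 + 3.8·2.17) / 76.24 = 0.175 mg/L.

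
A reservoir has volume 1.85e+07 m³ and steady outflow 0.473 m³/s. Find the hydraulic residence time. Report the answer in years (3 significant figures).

1.24 yr

Q = 0.473 m³/s × 3.156e+07 s/yr = 1.493e+07 m³/yr.
Hydraulic residence time τ = V/Q = 1.85e+07/1.493e+07 = 1.239 yr.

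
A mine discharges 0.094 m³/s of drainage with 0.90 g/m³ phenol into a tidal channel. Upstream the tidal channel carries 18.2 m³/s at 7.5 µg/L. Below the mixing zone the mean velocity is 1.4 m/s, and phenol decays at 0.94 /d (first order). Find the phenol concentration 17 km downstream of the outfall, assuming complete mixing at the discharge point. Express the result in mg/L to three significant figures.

0.0106 mg/L

7.5 µg/L = 0.0075 mg/L.
After complete mixing, C₀ = (0.094·0.9 + 18.2·0.0075) / 18.29 = 0.01209 mg/L.
Travel time t = 1.7e+04 m / 1.4 m/s = 1.214e+04 s = 0.1405 d.
C = 0.01209·exp(−0.94·0.1405) = 0.01209·0.8762 = 0.01059 mg/L.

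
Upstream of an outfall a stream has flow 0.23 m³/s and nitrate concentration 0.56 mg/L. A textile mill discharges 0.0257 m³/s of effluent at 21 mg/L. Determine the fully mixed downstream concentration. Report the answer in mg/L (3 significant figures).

2.61 mg/L

By mass balance at complete mixing, C = (0.0257·21 + 0.23·0.56) / (0.0257 + 0.23) = 0.6685/0.2557 = 2.614 mg/L.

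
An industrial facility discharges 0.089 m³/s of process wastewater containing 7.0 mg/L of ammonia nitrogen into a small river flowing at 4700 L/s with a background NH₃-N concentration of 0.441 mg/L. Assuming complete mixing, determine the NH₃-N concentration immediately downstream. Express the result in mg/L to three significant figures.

4700 L/s = 4.7 m³/s.
Conservation of mass across the mixing zone: C = (0.089·7 + 4.7·0.441) / (0.089 + 4.7) = 2.696/4.789 = 0.5629 mg/L.

0.563 mg/L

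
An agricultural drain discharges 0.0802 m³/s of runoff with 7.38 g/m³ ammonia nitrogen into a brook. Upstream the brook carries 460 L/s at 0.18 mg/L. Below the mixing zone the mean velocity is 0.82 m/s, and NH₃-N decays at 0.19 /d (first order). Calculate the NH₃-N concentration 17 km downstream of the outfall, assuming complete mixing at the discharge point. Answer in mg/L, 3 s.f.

1.19 mg/L

460 L/s = 0.46 m³/s.
After complete mixing, C₀ = (0.0802·7.38 + 0.46·0.18) / 0.5402 = 1.249 mg/L.
Travel time t = 1.7e+04 m / 0.82 m/s = 2.073e+04 s = 0.24 d.
C = 1.249·exp(−0.19·0.24) = 1.249·0.9554 = 1.193 mg/L.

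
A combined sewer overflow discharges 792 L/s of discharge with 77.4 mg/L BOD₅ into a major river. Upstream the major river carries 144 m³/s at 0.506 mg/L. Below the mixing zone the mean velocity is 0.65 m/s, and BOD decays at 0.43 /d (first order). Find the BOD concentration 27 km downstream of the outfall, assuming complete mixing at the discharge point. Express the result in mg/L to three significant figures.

0.754 mg/L

792 L/s = 0.792 m³/s.
After complete mixing, C₀ = (0.792·77.4 + 144·0.506) / 144.8 = 0.9266 mg/L.
Travel time t = 2.7e+04 m / 0.65 m/s = 4.154e+04 s = 0.4808 d.
C = 0.9266·exp(−0.43·0.4808) = 0.9266·0.8132 = 0.7535 mg/L.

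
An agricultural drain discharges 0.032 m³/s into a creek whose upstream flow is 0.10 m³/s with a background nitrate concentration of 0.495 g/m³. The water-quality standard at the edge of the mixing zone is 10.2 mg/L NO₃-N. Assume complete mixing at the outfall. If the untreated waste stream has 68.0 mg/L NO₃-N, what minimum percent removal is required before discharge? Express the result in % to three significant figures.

40.4 %

Mass balance: 10.2·0.132 = 0.032·Cₑ + 0.1·0.495.
Cₑ = (1.346 − 0.0495) / 0.032 = 40.53 mg/L.
Required removal = 1 − 40.53/68.0 = 40.4 %.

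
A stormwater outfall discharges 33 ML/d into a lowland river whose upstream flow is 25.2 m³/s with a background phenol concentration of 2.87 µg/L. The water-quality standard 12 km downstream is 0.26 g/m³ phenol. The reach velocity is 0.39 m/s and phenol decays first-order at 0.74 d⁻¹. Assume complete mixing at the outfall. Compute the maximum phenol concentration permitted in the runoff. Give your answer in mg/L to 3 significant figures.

22.5 mg/L

33 ML/d = 0.3819 m³/s.
2.87 µg/L = 0.00287 mg/L.
Travel time to the compliance point: t = 1.2e+04/0.39 = 3.077e+04 s = 0.3561 d; decay factor exp(−0.74·0.3561) = 0.7683.
So the concentration just after mixing may be at most 0.26/0.7683 = 0.3384 mg/L.
Mass balance: 0.3384·25.58 = 0.3819·Cₑ + 25.2·0.00287.
Cₑ = (8.657 − 0.07232) / 0.3819 = 22.48 mg/L.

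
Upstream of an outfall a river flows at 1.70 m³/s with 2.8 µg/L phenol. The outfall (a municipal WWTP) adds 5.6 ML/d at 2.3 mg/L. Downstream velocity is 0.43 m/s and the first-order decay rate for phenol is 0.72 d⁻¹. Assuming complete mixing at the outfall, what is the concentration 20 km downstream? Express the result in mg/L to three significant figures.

0.0592 mg/L

5.6 ML/d = 0.06481 m³/s.
2.8 µg/L = 0.0028 mg/L.
After complete mixing, C₀ = (0.06481·2.3 + 1.7·0.0028) / 1.765 = 0.08717 mg/L.
Travel time t = 2e+04 m / 0.43 m/s = 4.651e+04 s = 0.5383 d.
C = 0.08717·exp(−0.72·0.5383) = 0.08717·0.6787 = 0.05916 mg/L.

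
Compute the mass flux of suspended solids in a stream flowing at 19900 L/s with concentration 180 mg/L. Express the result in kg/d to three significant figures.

309000 kg/d

19900 L/s = 19.9 m³/s.
Mass flux = Q·C = 19.9 m³/s × 180 g/m³ = 3582 g/s.
= 3582 g/s × 86.4 = 3.095e+05 kg/d.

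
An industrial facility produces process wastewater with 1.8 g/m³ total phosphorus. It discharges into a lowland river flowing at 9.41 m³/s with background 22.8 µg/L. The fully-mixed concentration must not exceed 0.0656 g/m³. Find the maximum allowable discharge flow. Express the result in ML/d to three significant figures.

22.8 µg/L = 0.0228 mg/L.
Mass balance at complete mixing: C_std·(Q_w + Q_r) = Q_w·C_e + Q_r·C_b.
Rearranging, Q_w = Q_r·(C_std − C_b)/(C_e − C_std) = 9.41·(0.0656 − 0.0228) / (1.8 − 0.0656) = 0.2322 m³/s.
= 20.06 ML/d.

20.1 ML/d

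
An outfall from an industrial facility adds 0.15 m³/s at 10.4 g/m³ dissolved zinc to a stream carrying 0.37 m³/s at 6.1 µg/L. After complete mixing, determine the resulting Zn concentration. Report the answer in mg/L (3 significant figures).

3.00 mg/L

6.1 µg/L = 0.0061 mg/L.
Conservation of mass across the mixing zone: C = (0.15·10.4 + 0.37·0.0061) / (0.15 + 0.37) = 1.562/0.52 = 3.004 mg/L.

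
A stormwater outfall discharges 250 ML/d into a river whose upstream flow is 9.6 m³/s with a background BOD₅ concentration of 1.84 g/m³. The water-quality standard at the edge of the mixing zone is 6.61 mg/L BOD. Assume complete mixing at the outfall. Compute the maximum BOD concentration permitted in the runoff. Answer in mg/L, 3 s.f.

22.4 mg/L

250 ML/d = 2.894 m³/s.
Mass balance: 6.61·12.49 = 2.894·Cₑ + 9.6·1.84.
Cₑ = (82.58 − 17.66) / 2.894 = 22.44 mg/L.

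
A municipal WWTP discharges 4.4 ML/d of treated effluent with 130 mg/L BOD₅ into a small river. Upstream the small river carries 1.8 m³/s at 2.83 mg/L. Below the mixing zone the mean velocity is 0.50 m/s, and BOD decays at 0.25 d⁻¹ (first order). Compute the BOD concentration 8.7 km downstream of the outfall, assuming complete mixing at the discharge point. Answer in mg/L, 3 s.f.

4.4 ML/d = 0.05093 m³/s.
After complete mixing, C₀ = (0.05093·130 + 1.8·2.83) / 1.851 = 6.329 mg/L.
Travel time t = 8700 m / 0.50 m/s = 1.74e+04 s = 0.2014 d.
C = 6.329·exp(−0.25·0.2014) = 6.329·0.9509 = 6.018 mg/L.

6.02 mg/L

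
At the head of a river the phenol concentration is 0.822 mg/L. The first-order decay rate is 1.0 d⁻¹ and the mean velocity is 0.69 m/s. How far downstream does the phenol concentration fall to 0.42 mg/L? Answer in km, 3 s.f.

40.0 km

From C = C₀·e^(−kt), t = ln(C₀/C)/k = ln(0.822/0.42)/1.0 = 0.6715/1.0 = 0.6715 d.
Distance = v·t = 0.69 m/s × 5.802e+04 s = 4.003e+04 m = 40.03 km.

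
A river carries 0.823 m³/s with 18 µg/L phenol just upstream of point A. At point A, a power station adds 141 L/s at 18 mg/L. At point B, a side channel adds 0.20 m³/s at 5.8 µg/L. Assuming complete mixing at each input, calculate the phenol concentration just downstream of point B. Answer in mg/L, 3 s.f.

2.19 mg/L

18 µg/L = 0.018 mg/L.
141 L/s = 0.141 m³/s.
After input A: C = (0.823·0.018 + 0.141·18) / 0.964 = 2.648 mg/L.
5.8 µg/L = 0.0058 mg/L.
After input B: C = (0.964·2.648 + 0.2·0.0058) / 1.164 = 2.194 mg/L.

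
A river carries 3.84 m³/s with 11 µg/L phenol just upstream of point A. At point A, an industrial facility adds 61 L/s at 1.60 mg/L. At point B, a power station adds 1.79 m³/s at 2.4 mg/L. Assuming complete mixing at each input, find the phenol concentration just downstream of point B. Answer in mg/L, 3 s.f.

11 µg/L = 0.011 mg/L.
61 L/s = 0.061 m³/s.
After input A: C = (3.84·0.011 + 0.061·1.6) / 3.901 = 0.03585 mg/L.
After input B: C = (3.901·0.03585 + 1.79·2.4) / 5.691 = 0.7794 mg/L.

0.779 mg/L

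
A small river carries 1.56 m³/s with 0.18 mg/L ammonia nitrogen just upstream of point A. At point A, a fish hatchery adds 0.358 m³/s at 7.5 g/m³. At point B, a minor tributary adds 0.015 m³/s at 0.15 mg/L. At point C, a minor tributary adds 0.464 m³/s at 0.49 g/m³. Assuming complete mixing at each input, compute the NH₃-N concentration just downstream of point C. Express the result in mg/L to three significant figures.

After input A: C = (1.56·0.18 + 0.358·7.5) / 1.918 = 1.546 mg/L.
After input B: C = (1.918·1.546 + 0.015·0.15) / 1.933 = 1.535 mg/L.
After input C: C = (1.933·1.535 + 0.464·0.49) / 2.397 = 1.333 mg/L.

1.33 mg/L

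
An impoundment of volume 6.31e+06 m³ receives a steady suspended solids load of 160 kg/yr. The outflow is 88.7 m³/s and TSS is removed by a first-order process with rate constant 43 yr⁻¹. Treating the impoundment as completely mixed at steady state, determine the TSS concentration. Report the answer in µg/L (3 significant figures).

Outflow Q = 88.7 m³/s × 3.156e+07 s/yr = 2.799e+09 m³/yr.
Steady-state CSTR mass balance: W = Q·C + k·V·C, so C = W/(Q + kV).
Q + kV = 2.799e+09 + 43·6.31e+06 = 3.07e+09 m³/yr.
C = 160/3.07e+09 = 5.211e-08 kg/m³ = 5.211e-05 mg/L = 0.05211 µg/L.

0.0521 µg/L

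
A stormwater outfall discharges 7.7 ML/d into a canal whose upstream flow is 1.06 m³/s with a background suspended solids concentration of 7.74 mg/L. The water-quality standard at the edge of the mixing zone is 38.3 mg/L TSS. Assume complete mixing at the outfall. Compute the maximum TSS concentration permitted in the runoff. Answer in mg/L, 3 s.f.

402 mg/L

7.7 ML/d = 0.08912 m³/s.
Mass balance: 38.3·1.149 = 0.08912·Cₑ + 1.06·7.74.
Cₑ = (44.01 − 8.204) / 0.08912 = 401.8 mg/L.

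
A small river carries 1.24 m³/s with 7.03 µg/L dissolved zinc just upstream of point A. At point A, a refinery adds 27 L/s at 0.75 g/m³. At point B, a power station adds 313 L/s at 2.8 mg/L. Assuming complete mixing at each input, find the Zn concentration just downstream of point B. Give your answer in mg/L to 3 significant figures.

7.03 µg/L = 0.00703 mg/L.
27 L/s = 0.027 m³/s.
After input A: C = (1.24·0.00703 + 0.027·0.75) / 1.267 = 0.02286 mg/L.
313 L/s = 0.313 m³/s.
After input B: C = (1.267·0.02286 + 0.313·2.8) / 1.58 = 0.573 mg/L.

0.573 mg/L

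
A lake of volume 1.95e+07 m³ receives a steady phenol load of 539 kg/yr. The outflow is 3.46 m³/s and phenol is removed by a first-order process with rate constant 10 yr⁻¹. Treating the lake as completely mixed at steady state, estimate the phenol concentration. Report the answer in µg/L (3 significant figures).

1.77 µg/L

Outflow Q = 3.46 m³/s × 3.156e+07 s/yr = 1.092e+08 m³/yr.
Steady-state CSTR mass balance: W = Q·C + k·V·C, so C = W/(Q + kV).
Q + kV = 1.092e+08 + 10·1.95e+07 = 3.042e+08 m³/yr.
C = 539/3.042e+08 = 1.772e-06 kg/m³ = 0.001772 mg/L = 1.772 µg/L.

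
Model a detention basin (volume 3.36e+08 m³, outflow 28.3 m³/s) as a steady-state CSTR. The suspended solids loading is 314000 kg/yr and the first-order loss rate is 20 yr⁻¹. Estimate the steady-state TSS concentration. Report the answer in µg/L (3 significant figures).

41.2 µg/L

Outflow Q = 28.3 m³/s × 3.156e+07 s/yr = 8.931e+08 m³/yr.
Steady-state CSTR mass balance: W = Q·C + k·V·C, so C = W/(Q + kV).
Q + kV = 8.931e+08 + 20·3.36e+08 = 7.613e+09 m³/yr.
C = 314000/7.613e+09 = 4.124e-05 kg/m³ = 0.04124 mg/L = 41.24 µg/L.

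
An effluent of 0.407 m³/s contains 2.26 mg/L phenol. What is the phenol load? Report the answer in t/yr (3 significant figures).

29.0 t/yr

Mass flux = Q·C = 0.407 m³/s × 2.26 g/m³ = 0.9198 g/s.
= 0.9198 g/s × 31.56 = 29.03 t/yr.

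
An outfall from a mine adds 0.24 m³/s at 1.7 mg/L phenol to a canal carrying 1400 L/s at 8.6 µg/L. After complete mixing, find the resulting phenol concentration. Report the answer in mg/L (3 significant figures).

0.256 mg/L

1400 L/s = 1.4 m³/s.
8.6 µg/L = 0.0086 mg/L.
By mass balance at complete mixing, C = (0.24·1.7 + 1.4·0.0086) / (0.24 + 1.4) = 0.42/1.64 = 0.2561 mg/L.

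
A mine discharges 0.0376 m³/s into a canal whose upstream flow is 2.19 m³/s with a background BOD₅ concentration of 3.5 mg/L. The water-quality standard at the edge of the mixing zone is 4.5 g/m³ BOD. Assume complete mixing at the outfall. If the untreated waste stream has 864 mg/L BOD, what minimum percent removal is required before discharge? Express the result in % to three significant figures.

92.7 %

Mass balance: 4.5·2.228 = 0.0376·Cₑ + 2.19·3.5.
Cₑ = (10.02 − 7.665) / 0.0376 = 62.74 mg/L.
Required removal = 1 − 62.74/864 = 92.74 %.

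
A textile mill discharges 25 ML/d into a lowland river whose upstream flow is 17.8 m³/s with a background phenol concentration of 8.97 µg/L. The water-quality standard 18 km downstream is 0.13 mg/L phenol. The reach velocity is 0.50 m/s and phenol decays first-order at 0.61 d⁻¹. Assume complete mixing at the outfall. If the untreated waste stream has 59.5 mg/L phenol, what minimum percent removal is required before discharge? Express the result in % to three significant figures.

83.3 %

25 ML/d = 0.2894 m³/s.
8.97 µg/L = 0.00897 mg/L.
Travel time to the compliance point: t = 1.8e+04/0.50 = 3.6e+04 s = 0.4167 d; decay factor exp(−0.61·0.4167) = 0.7756.
So the concentration just after mixing may be at most 0.13/0.7756 = 0.1676 mg/L.
Mass balance: 0.1676·18.09 = 0.2894·Cₑ + 17.8·0.00897.
Cₑ = (3.032 − 0.1597) / 0.2894 = 9.927 mg/L.
Required removal = 1 − 9.927/59.5 = 83.32 %.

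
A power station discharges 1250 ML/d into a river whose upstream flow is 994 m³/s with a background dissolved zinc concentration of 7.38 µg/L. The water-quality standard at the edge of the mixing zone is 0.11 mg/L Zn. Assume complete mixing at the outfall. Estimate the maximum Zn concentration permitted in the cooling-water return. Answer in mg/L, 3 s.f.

1250 ML/d = 14.47 m³/s.
7.38 µg/L = 0.00738 mg/L.
Mass balance: 0.11·1008 = 14.47·Cₑ + 994·0.00738.
Cₑ = (110.9 − 7.336) / 14.47 = 7.161 mg/L.

7.16 mg/L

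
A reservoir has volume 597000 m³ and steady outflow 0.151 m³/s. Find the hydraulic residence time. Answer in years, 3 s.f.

Q = 0.151 m³/s × 3.156e+07 s/yr = 4.765e+06 m³/yr.
Hydraulic residence time τ = V/Q = 597000/4.765e+06 = 0.1253 yr.

0.125 yr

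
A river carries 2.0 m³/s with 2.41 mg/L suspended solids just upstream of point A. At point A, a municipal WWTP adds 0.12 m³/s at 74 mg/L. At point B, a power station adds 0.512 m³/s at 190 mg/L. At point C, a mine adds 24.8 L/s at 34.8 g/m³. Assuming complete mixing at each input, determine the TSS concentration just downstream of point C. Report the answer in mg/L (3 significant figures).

After input A: C = (2·2.41 + 0.12·74) / 2.12 = 6.462 mg/L.
After input B: C = (2.12·6.462 + 0.512·190) / 2.632 = 42.17 mg/L.
24.8 L/s = 0.0248 m³/s.
After input C: C = (2.632·42.17 + 0.0248·34.8) / 2.657 = 42.1 mg/L.

42.1 mg/L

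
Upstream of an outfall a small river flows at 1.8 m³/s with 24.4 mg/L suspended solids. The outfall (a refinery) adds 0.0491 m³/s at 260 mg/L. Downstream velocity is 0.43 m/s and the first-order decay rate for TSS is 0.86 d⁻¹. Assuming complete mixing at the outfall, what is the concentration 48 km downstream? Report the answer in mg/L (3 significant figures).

10.1 mg/L

After complete mixing, C₀ = (0.0491·260 + 1.8·24.4) / 1.849 = 30.66 mg/L.
Travel time t = 4.8e+04 m / 0.43 m/s = 1.116e+05 s = 1.292 d.
C = 30.66·exp(−0.86·1.292) = 30.66·0.3292 = 10.09 mg/L.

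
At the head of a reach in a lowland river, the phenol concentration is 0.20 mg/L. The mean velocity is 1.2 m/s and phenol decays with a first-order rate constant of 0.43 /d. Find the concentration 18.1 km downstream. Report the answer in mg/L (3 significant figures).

0.186 mg/L

Travel time t = 18.1 km / 1.2 m/s = 1.81e+04/1.2 = 1.508e+04 s = 0.1746 d.
First-order decay: C = 0.20·exp(−0.43·0.1746) = 0.20·0.9277 = 0.1855 mg/L.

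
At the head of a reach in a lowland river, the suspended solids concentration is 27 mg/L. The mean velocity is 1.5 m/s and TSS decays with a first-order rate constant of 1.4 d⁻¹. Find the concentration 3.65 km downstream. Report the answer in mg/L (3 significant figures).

Travel time t = 3.65 km / 1.5 m/s = 3650/1.5 = 2433 s = 0.02816 d.
First-order decay: C = 27·exp(−1.4·0.02816) = 27·0.9613 = 25.96 mg/L.

26.0 mg/L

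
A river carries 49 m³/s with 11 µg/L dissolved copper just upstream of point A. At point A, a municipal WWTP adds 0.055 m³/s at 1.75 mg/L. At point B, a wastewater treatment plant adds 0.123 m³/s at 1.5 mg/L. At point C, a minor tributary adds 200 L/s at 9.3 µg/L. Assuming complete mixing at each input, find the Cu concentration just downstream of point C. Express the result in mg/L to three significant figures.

0.0166 mg/L

11 µg/L = 0.011 mg/L.
After input A: C = (49·0.011 + 0.055·1.75) / 49.05 = 0.01295 mg/L.
After input B: C = (49.05·0.01295 + 0.123·1.5) / 49.18 = 0.01667 mg/L.
200 L/s = 0.2 m³/s.
9.3 µg/L = 0.0093 mg/L.
After input C: C = (49.18·0.01667 + 0.2·0.0093) / 49.38 = 0.01664 mg/L.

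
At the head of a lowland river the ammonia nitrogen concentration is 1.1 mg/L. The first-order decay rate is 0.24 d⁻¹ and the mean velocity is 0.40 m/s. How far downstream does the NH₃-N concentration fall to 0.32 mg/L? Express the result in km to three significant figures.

178 km

From C = C₀·e^(−kt), t = ln(C₀/C)/k = ln(1.1/0.32)/0.24 = 1.235/0.24 = 5.145 d.
Distance = v·t = 0.40 m/s × 4.445e+05 s = 1.778e+05 m = 177.8 km.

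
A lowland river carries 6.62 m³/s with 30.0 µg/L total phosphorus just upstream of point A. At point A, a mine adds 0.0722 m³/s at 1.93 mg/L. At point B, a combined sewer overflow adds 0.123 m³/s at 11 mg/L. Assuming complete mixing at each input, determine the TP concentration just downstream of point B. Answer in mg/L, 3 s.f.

30.0 µg/L = 0.03 mg/L.
After input A: C = (6.62·0.03 + 0.0722·1.93) / 6.692 = 0.0505 mg/L.
After input B: C = (6.692·0.0505 + 0.123·11) / 6.815 = 0.2481 mg/L.

0.248 mg/L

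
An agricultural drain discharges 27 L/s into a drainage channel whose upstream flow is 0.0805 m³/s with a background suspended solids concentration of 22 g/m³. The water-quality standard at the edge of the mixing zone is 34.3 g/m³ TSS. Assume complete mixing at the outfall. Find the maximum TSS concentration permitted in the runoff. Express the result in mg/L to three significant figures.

27 L/s = 0.027 m³/s.
Mass balance: 34.3·0.1075 = 0.027·Cₑ + 0.0805·22.
Cₑ = (3.687 − 1.771) / 0.027 = 70.97 mg/L.

71.0 mg/L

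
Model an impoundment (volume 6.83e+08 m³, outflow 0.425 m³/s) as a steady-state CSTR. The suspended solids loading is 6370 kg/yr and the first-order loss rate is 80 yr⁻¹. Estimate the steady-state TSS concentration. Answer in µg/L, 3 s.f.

0.117 µg/L

Outflow Q = 0.425 m³/s × 3.156e+07 s/yr = 1.341e+07 m³/yr.
Steady-state CSTR mass balance: W = Q·C + k·V·C, so C = W/(Q + kV).
Q + kV = 1.341e+07 + 80·6.83e+08 = 5.465e+10 m³/yr.
C = 6370/5.465e+10 = 1.166e-07 kg/m³ = 0.0001166 mg/L = 0.1166 µg/L.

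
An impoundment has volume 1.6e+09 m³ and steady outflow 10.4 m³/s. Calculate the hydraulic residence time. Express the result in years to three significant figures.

4.88 yr

Q = 10.4 m³/s × 3.156e+07 s/yr = 3.282e+08 m³/yr.
Hydraulic residence time τ = V/Q = 1.6e+09/3.282e+08 = 4.875 yr.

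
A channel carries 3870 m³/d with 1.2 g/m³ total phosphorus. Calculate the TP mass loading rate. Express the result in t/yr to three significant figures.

1.70 t/yr

3870 m³/d = 0.04479 m³/s.
Mass flux = Q·C = 0.04479 m³/s × 1.2 g/m³ = 0.05375 g/s.
= 0.05375 g/s × 31.56 = 1.696 t/yr.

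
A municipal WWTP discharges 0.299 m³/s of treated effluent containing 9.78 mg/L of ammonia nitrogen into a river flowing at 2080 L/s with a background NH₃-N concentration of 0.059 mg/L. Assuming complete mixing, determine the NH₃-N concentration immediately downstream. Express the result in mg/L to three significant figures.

1.28 mg/L

2080 L/s = 2.08 m³/s.
By mass balance at complete mixing, C = (0.299·9.78 + 2.08·0.059) / (0.299 + 2.08) = 3.047/2.379 = 1.281 mg/L.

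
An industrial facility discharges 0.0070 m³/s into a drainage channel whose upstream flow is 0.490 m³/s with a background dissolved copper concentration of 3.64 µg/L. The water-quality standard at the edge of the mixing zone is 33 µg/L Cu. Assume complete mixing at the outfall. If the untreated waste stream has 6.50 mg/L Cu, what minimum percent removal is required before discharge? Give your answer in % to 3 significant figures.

3.64 µg/L = 0.00364 mg/L.
33 µg/L = 0.033 mg/L.
Mass balance: 0.033·0.497 = 0.007·Cₑ + 0.49·0.00364.
Cₑ = (0.0164 − 0.001784) / 0.007 = 2.088 mg/L.
Required removal = 1 − 2.088/6.50 = 67.87 %.

67.9 %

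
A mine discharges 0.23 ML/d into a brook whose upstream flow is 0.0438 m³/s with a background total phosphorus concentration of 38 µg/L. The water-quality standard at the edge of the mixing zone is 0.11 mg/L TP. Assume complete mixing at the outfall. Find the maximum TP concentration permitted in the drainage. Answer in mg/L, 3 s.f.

1.29 mg/L

0.23 ML/d = 0.002662 m³/s.
38 µg/L = 0.038 mg/L.
Mass balance: 0.11·0.04646 = 0.002662·Cₑ + 0.0438·0.038.
Cₑ = (0.005111 − 0.001664) / 0.002662 = 1.295 mg/L.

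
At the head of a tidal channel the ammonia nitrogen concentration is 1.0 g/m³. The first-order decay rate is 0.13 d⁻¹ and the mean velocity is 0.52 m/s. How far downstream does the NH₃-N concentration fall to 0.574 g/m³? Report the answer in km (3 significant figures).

From C = C₀·e^(−kt), t = ln(C₀/C)/k = ln(1.0/0.574)/0.13 = 0.5551/0.13 = 4.27 d.
Distance = v·t = 0.52 m/s × 3.689e+05 s = 1.919e+05 m = 191.9 km.

192 km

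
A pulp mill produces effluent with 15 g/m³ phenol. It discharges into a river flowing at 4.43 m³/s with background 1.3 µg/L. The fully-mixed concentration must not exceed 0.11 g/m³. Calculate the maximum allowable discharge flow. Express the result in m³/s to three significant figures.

1.3 µg/L = 0.0013 mg/L.
Mass balance at complete mixing: C_std·(Q_w + Q_r) = Q_w·C_e + Q_r·C_b.
Rearranging, Q_w = Q_r·(C_std − C_b)/(C_e − C_std) = 4.43·(0.11 − 0.0013) / (15 − 0.11) = 0.03234 m³/s.

0.0323 m³/s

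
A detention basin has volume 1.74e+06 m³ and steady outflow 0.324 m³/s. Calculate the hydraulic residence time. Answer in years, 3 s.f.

0.170 yr

Q = 0.324 m³/s × 3.156e+07 s/yr = 1.022e+07 m³/yr.
Hydraulic residence time τ = V/Q = 1.74e+06/1.022e+07 = 0.1702 yr.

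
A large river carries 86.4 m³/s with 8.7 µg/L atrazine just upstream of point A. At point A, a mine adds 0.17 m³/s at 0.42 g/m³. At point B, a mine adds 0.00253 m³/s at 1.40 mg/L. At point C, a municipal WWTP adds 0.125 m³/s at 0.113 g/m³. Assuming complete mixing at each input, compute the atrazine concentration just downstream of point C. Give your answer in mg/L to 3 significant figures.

0.00970 mg/L

8.7 µg/L = 0.0087 mg/L.
After input A: C = (86.4·0.0087 + 0.17·0.42) / 86.57 = 0.009508 mg/L.
After input B: C = (86.57·0.009508 + 0.00253·1.4) / 86.57 = 0.009548 mg/L.
After input C: C = (86.57·0.009548 + 0.125·0.113) / 86.7 = 0.009697 mg/L.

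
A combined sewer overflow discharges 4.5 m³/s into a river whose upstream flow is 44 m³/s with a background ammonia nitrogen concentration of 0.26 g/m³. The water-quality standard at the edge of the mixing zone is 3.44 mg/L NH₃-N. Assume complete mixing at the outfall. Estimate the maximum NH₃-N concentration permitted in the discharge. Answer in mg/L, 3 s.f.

Mass balance: 3.44·48.5 = 4.5·Cₑ + 44·0.26.
Cₑ = (166.8 − 11.44) / 4.5 = 34.53 mg/L.

34.5 mg/L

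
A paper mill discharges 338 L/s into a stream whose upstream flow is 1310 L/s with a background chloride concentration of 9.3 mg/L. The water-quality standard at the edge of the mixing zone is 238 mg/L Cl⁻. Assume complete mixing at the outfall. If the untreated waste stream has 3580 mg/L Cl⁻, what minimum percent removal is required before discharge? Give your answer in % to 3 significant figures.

68.6 %

338 L/s = 0.338 m³/s.
1310 L/s = 1.31 m³/s.
Mass balance: 238·1.648 = 0.338·Cₑ + 1.31·9.3.
Cₑ = (392.2 − 12.18) / 0.338 = 1124 mg/L.
Required removal = 1 − 1124/3580 = 68.59 %.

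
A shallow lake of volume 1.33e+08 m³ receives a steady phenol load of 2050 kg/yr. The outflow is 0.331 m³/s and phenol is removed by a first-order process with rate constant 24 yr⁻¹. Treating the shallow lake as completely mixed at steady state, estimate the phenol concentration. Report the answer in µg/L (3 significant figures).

Outflow Q = 0.331 m³/s × 3.156e+07 s/yr = 1.045e+07 m³/yr.
Steady-state CSTR mass balance: W = Q·C + k·V·C, so C = W/(Q + kV).
Q + kV = 1.045e+07 + 24·1.33e+08 = 3.202e+09 m³/yr.
C = 2050/3.202e+09 = 6.401e-07 kg/m³ = 0.0006401 mg/L = 0.6401 µg/L.

0.640 µg/L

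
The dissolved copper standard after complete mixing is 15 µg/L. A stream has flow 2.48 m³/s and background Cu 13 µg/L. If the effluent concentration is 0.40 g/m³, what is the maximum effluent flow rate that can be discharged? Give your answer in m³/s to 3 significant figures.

0.0129 m³/s

13 µg/L = 0.013 mg/L.
15 µg/L = 0.015 mg/L.
Mass balance at complete mixing: C_std·(Q_w + Q_r) = Q_w·C_e + Q_r·C_b.
Rearranging, Q_w = Q_r·(C_std − C_b)/(C_e − C_std) = 2.48·(0.015 − 0.013) / (0.4 − 0.015) = 0.01288 m³/s.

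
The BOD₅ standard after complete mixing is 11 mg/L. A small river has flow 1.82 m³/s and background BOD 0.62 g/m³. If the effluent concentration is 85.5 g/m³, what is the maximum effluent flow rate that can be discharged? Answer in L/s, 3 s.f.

Mass balance at complete mixing: C_std·(Q_w + Q_r) = Q_w·C_e + Q_r·C_b.
Rearranging, Q_w = Q_r·(C_std − C_b)/(C_e − C_std) = 1.82·(11 − 0.62) / (85.5 − 11) = 0.2536 m³/s.
= 253.6 L/s.

254 L/s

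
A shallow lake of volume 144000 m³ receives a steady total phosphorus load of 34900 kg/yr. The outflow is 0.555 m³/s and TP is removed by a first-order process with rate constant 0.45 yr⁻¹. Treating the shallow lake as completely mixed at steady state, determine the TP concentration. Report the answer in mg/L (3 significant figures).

1.99 mg/L

Outflow Q = 0.555 m³/s × 3.156e+07 s/yr = 1.751e+07 m³/yr.
Steady-state CSTR mass balance: W = Q·C + k·V·C, so C = W/(Q + kV).
Q + kV = 1.751e+07 + 0.45·144000 = 1.758e+07 m³/yr.
C = 34900/1.758e+07 = 0.001985 kg/m³ = 1.985 mg/L.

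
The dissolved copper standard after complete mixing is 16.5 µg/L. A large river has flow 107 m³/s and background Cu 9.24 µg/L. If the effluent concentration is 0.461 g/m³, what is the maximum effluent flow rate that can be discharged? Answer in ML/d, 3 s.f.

151 ML/d

9.24 µg/L = 0.00924 mg/L.
16.5 µg/L = 0.0165 mg/L.
Mass balance at complete mixing: C_std·(Q_w + Q_r) = Q_w·C_e + Q_r·C_b.
Rearranging, Q_w = Q_r·(C_std − C_b)/(C_e − C_std) = 107·(0.0165 − 0.00924) / (0.461 − 0.0165) = 1.748 m³/s.
= 151 ML/d.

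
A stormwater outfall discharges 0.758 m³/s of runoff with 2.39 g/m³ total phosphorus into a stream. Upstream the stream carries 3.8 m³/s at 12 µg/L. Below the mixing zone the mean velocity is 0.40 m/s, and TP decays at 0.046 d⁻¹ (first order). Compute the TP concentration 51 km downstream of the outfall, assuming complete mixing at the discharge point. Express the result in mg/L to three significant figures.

12 µg/L = 0.012 mg/L.
After complete mixing, C₀ = (0.758·2.39 + 3.8·0.012) / 4.558 = 0.4075 mg/L.
Travel time t = 5.1e+04 m / 0.40 m/s = 1.275e+05 s = 1.476 d.
C = 0.4075·exp(−0.046·1.476) = 0.4075·0.9344 = 0.3807 mg/L.

0.381 mg/L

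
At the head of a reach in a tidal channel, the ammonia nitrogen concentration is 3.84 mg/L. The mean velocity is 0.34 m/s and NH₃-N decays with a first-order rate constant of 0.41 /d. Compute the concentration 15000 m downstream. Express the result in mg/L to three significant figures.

Travel time t = 15000 m / 0.34 m/s = 1.5e+04/0.34 = 4.412e+04 s = 0.5106 d.
First-order decay: C = 3.84·exp(−0.41·0.5106) = 3.84·0.8111 = 3.115 mg/L.

3.11 mg/L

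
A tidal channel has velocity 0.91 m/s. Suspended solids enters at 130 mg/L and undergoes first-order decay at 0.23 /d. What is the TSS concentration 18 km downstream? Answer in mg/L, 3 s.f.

123 mg/L

Travel time t = 18 km / 0.91 m/s = 1.8e+04/0.91 = 1.978e+04 s = 0.2289 d.
First-order decay: C = 130·exp(−0.23·0.2289) = 130·0.9487 = 123.3 mg/L.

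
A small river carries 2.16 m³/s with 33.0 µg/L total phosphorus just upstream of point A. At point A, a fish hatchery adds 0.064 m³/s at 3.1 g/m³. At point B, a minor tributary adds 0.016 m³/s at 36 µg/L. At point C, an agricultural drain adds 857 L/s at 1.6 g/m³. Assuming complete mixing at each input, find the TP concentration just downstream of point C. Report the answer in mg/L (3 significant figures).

0.530 mg/L

33.0 µg/L = 0.033 mg/L.
After input A: C = (2.16·0.033 + 0.064·3.1) / 2.224 = 0.1213 mg/L.
36 µg/L = 0.036 mg/L.
After input B: C = (2.224·0.1213 + 0.016·0.036) / 2.24 = 0.1207 mg/L.
857 L/s = 0.857 m³/s.
After input C: C = (2.24·0.1207 + 0.857·1.6) / 3.097 = 0.53 mg/L.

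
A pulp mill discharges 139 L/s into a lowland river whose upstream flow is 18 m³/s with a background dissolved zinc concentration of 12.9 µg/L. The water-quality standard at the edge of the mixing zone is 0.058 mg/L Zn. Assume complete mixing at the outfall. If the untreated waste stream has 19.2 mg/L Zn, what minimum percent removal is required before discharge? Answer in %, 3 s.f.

139 L/s = 0.139 m³/s.
12.9 µg/L = 0.0129 mg/L.
Mass balance: 0.058·18.14 = 0.139·Cₑ + 18·0.0129.
Cₑ = (1.052 − 0.2322) / 0.139 = 5.898 mg/L.
Required removal = 1 − 5.898/19.2 = 69.28 %.

69.3 %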